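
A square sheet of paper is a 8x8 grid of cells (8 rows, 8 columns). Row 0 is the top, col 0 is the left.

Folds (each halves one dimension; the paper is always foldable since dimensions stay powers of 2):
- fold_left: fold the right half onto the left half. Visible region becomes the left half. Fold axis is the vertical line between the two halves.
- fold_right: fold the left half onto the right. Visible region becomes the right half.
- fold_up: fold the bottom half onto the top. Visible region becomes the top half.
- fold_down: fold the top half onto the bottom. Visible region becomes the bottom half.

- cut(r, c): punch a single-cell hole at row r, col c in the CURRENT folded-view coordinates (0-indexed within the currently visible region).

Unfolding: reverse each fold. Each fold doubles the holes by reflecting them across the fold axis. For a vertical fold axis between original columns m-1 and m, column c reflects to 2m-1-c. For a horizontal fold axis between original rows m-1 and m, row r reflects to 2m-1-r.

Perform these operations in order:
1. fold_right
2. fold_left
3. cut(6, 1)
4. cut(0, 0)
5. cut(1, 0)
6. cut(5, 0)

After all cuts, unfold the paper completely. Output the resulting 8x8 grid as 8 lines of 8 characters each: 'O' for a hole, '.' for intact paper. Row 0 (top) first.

Op 1 fold_right: fold axis v@4; visible region now rows[0,8) x cols[4,8) = 8x4
Op 2 fold_left: fold axis v@6; visible region now rows[0,8) x cols[4,6) = 8x2
Op 3 cut(6, 1): punch at orig (6,5); cuts so far [(6, 5)]; region rows[0,8) x cols[4,6) = 8x2
Op 4 cut(0, 0): punch at orig (0,4); cuts so far [(0, 4), (6, 5)]; region rows[0,8) x cols[4,6) = 8x2
Op 5 cut(1, 0): punch at orig (1,4); cuts so far [(0, 4), (1, 4), (6, 5)]; region rows[0,8) x cols[4,6) = 8x2
Op 6 cut(5, 0): punch at orig (5,4); cuts so far [(0, 4), (1, 4), (5, 4), (6, 5)]; region rows[0,8) x cols[4,6) = 8x2
Unfold 1 (reflect across v@6): 8 holes -> [(0, 4), (0, 7), (1, 4), (1, 7), (5, 4), (5, 7), (6, 5), (6, 6)]
Unfold 2 (reflect across v@4): 16 holes -> [(0, 0), (0, 3), (0, 4), (0, 7), (1, 0), (1, 3), (1, 4), (1, 7), (5, 0), (5, 3), (5, 4), (5, 7), (6, 1), (6, 2), (6, 5), (6, 6)]

Answer: O..OO..O
O..OO..O
........
........
........
O..OO..O
.OO..OO.
........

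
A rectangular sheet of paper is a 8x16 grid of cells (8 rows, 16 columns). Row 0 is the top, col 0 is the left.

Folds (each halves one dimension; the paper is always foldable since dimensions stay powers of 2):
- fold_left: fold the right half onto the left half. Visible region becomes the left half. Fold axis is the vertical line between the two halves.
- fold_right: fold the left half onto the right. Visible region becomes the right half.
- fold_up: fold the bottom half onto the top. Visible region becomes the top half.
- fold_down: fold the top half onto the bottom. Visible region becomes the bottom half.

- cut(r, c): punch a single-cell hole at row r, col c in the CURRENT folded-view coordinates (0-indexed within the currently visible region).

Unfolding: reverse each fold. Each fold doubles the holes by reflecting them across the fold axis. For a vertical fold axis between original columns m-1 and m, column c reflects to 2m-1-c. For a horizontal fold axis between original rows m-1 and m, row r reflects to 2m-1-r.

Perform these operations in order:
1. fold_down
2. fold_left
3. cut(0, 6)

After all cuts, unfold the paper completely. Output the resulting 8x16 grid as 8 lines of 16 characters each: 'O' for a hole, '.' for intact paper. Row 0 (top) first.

Answer: ................
................
................
......O..O......
......O..O......
................
................
................

Derivation:
Op 1 fold_down: fold axis h@4; visible region now rows[4,8) x cols[0,16) = 4x16
Op 2 fold_left: fold axis v@8; visible region now rows[4,8) x cols[0,8) = 4x8
Op 3 cut(0, 6): punch at orig (4,6); cuts so far [(4, 6)]; region rows[4,8) x cols[0,8) = 4x8
Unfold 1 (reflect across v@8): 2 holes -> [(4, 6), (4, 9)]
Unfold 2 (reflect across h@4): 4 holes -> [(3, 6), (3, 9), (4, 6), (4, 9)]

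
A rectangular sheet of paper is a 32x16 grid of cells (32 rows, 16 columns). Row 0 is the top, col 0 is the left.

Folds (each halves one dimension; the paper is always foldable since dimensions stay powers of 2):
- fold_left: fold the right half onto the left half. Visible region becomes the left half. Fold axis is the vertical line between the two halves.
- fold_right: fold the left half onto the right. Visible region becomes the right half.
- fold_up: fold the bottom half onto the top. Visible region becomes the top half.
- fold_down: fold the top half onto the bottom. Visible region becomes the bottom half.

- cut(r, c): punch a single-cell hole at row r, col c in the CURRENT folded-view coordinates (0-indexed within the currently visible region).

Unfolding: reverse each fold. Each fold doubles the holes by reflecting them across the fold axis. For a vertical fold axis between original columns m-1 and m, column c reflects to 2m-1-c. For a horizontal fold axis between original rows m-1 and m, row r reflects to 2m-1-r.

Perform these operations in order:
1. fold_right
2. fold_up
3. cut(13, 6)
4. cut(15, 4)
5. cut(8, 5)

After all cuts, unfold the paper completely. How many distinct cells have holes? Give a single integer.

Op 1 fold_right: fold axis v@8; visible region now rows[0,32) x cols[8,16) = 32x8
Op 2 fold_up: fold axis h@16; visible region now rows[0,16) x cols[8,16) = 16x8
Op 3 cut(13, 6): punch at orig (13,14); cuts so far [(13, 14)]; region rows[0,16) x cols[8,16) = 16x8
Op 4 cut(15, 4): punch at orig (15,12); cuts so far [(13, 14), (15, 12)]; region rows[0,16) x cols[8,16) = 16x8
Op 5 cut(8, 5): punch at orig (8,13); cuts so far [(8, 13), (13, 14), (15, 12)]; region rows[0,16) x cols[8,16) = 16x8
Unfold 1 (reflect across h@16): 6 holes -> [(8, 13), (13, 14), (15, 12), (16, 12), (18, 14), (23, 13)]
Unfold 2 (reflect across v@8): 12 holes -> [(8, 2), (8, 13), (13, 1), (13, 14), (15, 3), (15, 12), (16, 3), (16, 12), (18, 1), (18, 14), (23, 2), (23, 13)]

Answer: 12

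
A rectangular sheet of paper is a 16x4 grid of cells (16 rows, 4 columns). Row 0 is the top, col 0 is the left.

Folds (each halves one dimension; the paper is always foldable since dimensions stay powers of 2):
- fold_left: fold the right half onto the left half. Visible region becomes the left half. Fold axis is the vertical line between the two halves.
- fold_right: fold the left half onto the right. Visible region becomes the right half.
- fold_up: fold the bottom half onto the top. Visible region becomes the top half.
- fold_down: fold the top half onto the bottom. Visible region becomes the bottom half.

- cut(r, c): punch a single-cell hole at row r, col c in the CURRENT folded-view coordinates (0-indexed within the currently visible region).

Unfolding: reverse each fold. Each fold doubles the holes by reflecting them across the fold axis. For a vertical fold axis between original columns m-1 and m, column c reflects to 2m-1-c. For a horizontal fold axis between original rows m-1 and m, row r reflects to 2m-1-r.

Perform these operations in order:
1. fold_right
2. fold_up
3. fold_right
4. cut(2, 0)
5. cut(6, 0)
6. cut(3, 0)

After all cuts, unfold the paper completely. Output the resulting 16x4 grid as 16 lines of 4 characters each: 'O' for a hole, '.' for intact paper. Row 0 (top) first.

Op 1 fold_right: fold axis v@2; visible region now rows[0,16) x cols[2,4) = 16x2
Op 2 fold_up: fold axis h@8; visible region now rows[0,8) x cols[2,4) = 8x2
Op 3 fold_right: fold axis v@3; visible region now rows[0,8) x cols[3,4) = 8x1
Op 4 cut(2, 0): punch at orig (2,3); cuts so far [(2, 3)]; region rows[0,8) x cols[3,4) = 8x1
Op 5 cut(6, 0): punch at orig (6,3); cuts so far [(2, 3), (6, 3)]; region rows[0,8) x cols[3,4) = 8x1
Op 6 cut(3, 0): punch at orig (3,3); cuts so far [(2, 3), (3, 3), (6, 3)]; region rows[0,8) x cols[3,4) = 8x1
Unfold 1 (reflect across v@3): 6 holes -> [(2, 2), (2, 3), (3, 2), (3, 3), (6, 2), (6, 3)]
Unfold 2 (reflect across h@8): 12 holes -> [(2, 2), (2, 3), (3, 2), (3, 3), (6, 2), (6, 3), (9, 2), (9, 3), (12, 2), (12, 3), (13, 2), (13, 3)]
Unfold 3 (reflect across v@2): 24 holes -> [(2, 0), (2, 1), (2, 2), (2, 3), (3, 0), (3, 1), (3, 2), (3, 3), (6, 0), (6, 1), (6, 2), (6, 3), (9, 0), (9, 1), (9, 2), (9, 3), (12, 0), (12, 1), (12, 2), (12, 3), (13, 0), (13, 1), (13, 2), (13, 3)]

Answer: ....
....
OOOO
OOOO
....
....
OOOO
....
....
OOOO
....
....
OOOO
OOOO
....
....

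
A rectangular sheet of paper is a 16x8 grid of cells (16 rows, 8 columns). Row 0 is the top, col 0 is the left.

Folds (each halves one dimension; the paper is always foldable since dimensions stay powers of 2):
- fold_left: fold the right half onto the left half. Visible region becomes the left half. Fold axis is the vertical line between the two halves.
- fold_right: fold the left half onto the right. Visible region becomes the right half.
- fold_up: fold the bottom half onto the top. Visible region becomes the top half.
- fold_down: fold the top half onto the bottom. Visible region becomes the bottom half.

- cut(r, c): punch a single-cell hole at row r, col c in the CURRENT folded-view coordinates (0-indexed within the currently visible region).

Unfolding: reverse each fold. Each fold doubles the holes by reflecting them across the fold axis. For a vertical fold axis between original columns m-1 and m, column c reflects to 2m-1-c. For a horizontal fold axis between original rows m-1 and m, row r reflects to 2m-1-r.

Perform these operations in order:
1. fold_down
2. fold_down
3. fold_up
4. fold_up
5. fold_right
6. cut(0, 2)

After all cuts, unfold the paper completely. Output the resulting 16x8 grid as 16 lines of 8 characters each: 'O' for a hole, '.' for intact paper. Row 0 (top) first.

Answer: .O....O.
.O....O.
.O....O.
.O....O.
.O....O.
.O....O.
.O....O.
.O....O.
.O....O.
.O....O.
.O....O.
.O....O.
.O....O.
.O....O.
.O....O.
.O....O.

Derivation:
Op 1 fold_down: fold axis h@8; visible region now rows[8,16) x cols[0,8) = 8x8
Op 2 fold_down: fold axis h@12; visible region now rows[12,16) x cols[0,8) = 4x8
Op 3 fold_up: fold axis h@14; visible region now rows[12,14) x cols[0,8) = 2x8
Op 4 fold_up: fold axis h@13; visible region now rows[12,13) x cols[0,8) = 1x8
Op 5 fold_right: fold axis v@4; visible region now rows[12,13) x cols[4,8) = 1x4
Op 6 cut(0, 2): punch at orig (12,6); cuts so far [(12, 6)]; region rows[12,13) x cols[4,8) = 1x4
Unfold 1 (reflect across v@4): 2 holes -> [(12, 1), (12, 6)]
Unfold 2 (reflect across h@13): 4 holes -> [(12, 1), (12, 6), (13, 1), (13, 6)]
Unfold 3 (reflect across h@14): 8 holes -> [(12, 1), (12, 6), (13, 1), (13, 6), (14, 1), (14, 6), (15, 1), (15, 6)]
Unfold 4 (reflect across h@12): 16 holes -> [(8, 1), (8, 6), (9, 1), (9, 6), (10, 1), (10, 6), (11, 1), (11, 6), (12, 1), (12, 6), (13, 1), (13, 6), (14, 1), (14, 6), (15, 1), (15, 6)]
Unfold 5 (reflect across h@8): 32 holes -> [(0, 1), (0, 6), (1, 1), (1, 6), (2, 1), (2, 6), (3, 1), (3, 6), (4, 1), (4, 6), (5, 1), (5, 6), (6, 1), (6, 6), (7, 1), (7, 6), (8, 1), (8, 6), (9, 1), (9, 6), (10, 1), (10, 6), (11, 1), (11, 6), (12, 1), (12, 6), (13, 1), (13, 6), (14, 1), (14, 6), (15, 1), (15, 6)]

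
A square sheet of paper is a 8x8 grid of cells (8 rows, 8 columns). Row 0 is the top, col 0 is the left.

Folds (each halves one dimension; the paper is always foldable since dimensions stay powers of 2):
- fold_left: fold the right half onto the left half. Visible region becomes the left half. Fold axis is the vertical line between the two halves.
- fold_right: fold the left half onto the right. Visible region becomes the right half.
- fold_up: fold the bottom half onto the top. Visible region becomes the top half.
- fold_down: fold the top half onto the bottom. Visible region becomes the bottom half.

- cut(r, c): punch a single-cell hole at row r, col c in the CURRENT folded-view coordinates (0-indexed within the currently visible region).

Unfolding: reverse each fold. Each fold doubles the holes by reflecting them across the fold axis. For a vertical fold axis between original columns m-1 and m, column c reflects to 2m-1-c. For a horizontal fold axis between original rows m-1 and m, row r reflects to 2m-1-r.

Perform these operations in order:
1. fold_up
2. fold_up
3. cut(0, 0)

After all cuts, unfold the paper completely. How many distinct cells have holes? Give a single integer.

Op 1 fold_up: fold axis h@4; visible region now rows[0,4) x cols[0,8) = 4x8
Op 2 fold_up: fold axis h@2; visible region now rows[0,2) x cols[0,8) = 2x8
Op 3 cut(0, 0): punch at orig (0,0); cuts so far [(0, 0)]; region rows[0,2) x cols[0,8) = 2x8
Unfold 1 (reflect across h@2): 2 holes -> [(0, 0), (3, 0)]
Unfold 2 (reflect across h@4): 4 holes -> [(0, 0), (3, 0), (4, 0), (7, 0)]

Answer: 4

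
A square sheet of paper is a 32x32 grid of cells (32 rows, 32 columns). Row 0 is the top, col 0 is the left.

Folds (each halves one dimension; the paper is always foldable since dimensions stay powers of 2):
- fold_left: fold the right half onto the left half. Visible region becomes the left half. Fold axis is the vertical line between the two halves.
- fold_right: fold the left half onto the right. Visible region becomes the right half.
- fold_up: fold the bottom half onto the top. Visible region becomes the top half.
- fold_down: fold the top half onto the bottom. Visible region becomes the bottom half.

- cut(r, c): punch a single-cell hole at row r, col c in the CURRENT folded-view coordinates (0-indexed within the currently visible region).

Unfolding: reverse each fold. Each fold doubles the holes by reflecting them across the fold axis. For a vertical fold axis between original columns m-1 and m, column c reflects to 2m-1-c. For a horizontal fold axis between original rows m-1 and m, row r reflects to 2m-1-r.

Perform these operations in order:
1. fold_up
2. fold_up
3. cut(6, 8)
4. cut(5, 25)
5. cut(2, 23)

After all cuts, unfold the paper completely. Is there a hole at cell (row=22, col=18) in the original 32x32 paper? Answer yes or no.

Op 1 fold_up: fold axis h@16; visible region now rows[0,16) x cols[0,32) = 16x32
Op 2 fold_up: fold axis h@8; visible region now rows[0,8) x cols[0,32) = 8x32
Op 3 cut(6, 8): punch at orig (6,8); cuts so far [(6, 8)]; region rows[0,8) x cols[0,32) = 8x32
Op 4 cut(5, 25): punch at orig (5,25); cuts so far [(5, 25), (6, 8)]; region rows[0,8) x cols[0,32) = 8x32
Op 5 cut(2, 23): punch at orig (2,23); cuts so far [(2, 23), (5, 25), (6, 8)]; region rows[0,8) x cols[0,32) = 8x32
Unfold 1 (reflect across h@8): 6 holes -> [(2, 23), (5, 25), (6, 8), (9, 8), (10, 25), (13, 23)]
Unfold 2 (reflect across h@16): 12 holes -> [(2, 23), (5, 25), (6, 8), (9, 8), (10, 25), (13, 23), (18, 23), (21, 25), (22, 8), (25, 8), (26, 25), (29, 23)]
Holes: [(2, 23), (5, 25), (6, 8), (9, 8), (10, 25), (13, 23), (18, 23), (21, 25), (22, 8), (25, 8), (26, 25), (29, 23)]

Answer: no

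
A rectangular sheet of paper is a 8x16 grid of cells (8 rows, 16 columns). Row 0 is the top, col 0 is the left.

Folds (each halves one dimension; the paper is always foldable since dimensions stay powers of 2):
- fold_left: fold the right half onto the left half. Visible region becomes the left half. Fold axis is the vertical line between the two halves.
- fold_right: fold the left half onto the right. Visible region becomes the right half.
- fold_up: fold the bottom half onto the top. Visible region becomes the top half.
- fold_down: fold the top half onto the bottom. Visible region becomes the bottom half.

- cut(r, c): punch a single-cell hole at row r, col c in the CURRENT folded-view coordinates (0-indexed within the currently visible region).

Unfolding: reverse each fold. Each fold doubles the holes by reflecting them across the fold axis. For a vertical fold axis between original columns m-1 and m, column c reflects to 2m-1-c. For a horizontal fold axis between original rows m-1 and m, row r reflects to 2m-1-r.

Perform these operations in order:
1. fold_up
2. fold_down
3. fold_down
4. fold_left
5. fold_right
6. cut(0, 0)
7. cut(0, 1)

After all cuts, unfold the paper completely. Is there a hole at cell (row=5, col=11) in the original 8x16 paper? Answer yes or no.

Op 1 fold_up: fold axis h@4; visible region now rows[0,4) x cols[0,16) = 4x16
Op 2 fold_down: fold axis h@2; visible region now rows[2,4) x cols[0,16) = 2x16
Op 3 fold_down: fold axis h@3; visible region now rows[3,4) x cols[0,16) = 1x16
Op 4 fold_left: fold axis v@8; visible region now rows[3,4) x cols[0,8) = 1x8
Op 5 fold_right: fold axis v@4; visible region now rows[3,4) x cols[4,8) = 1x4
Op 6 cut(0, 0): punch at orig (3,4); cuts so far [(3, 4)]; region rows[3,4) x cols[4,8) = 1x4
Op 7 cut(0, 1): punch at orig (3,5); cuts so far [(3, 4), (3, 5)]; region rows[3,4) x cols[4,8) = 1x4
Unfold 1 (reflect across v@4): 4 holes -> [(3, 2), (3, 3), (3, 4), (3, 5)]
Unfold 2 (reflect across v@8): 8 holes -> [(3, 2), (3, 3), (3, 4), (3, 5), (3, 10), (3, 11), (3, 12), (3, 13)]
Unfold 3 (reflect across h@3): 16 holes -> [(2, 2), (2, 3), (2, 4), (2, 5), (2, 10), (2, 11), (2, 12), (2, 13), (3, 2), (3, 3), (3, 4), (3, 5), (3, 10), (3, 11), (3, 12), (3, 13)]
Unfold 4 (reflect across h@2): 32 holes -> [(0, 2), (0, 3), (0, 4), (0, 5), (0, 10), (0, 11), (0, 12), (0, 13), (1, 2), (1, 3), (1, 4), (1, 5), (1, 10), (1, 11), (1, 12), (1, 13), (2, 2), (2, 3), (2, 4), (2, 5), (2, 10), (2, 11), (2, 12), (2, 13), (3, 2), (3, 3), (3, 4), (3, 5), (3, 10), (3, 11), (3, 12), (3, 13)]
Unfold 5 (reflect across h@4): 64 holes -> [(0, 2), (0, 3), (0, 4), (0, 5), (0, 10), (0, 11), (0, 12), (0, 13), (1, 2), (1, 3), (1, 4), (1, 5), (1, 10), (1, 11), (1, 12), (1, 13), (2, 2), (2, 3), (2, 4), (2, 5), (2, 10), (2, 11), (2, 12), (2, 13), (3, 2), (3, 3), (3, 4), (3, 5), (3, 10), (3, 11), (3, 12), (3, 13), (4, 2), (4, 3), (4, 4), (4, 5), (4, 10), (4, 11), (4, 12), (4, 13), (5, 2), (5, 3), (5, 4), (5, 5), (5, 10), (5, 11), (5, 12), (5, 13), (6, 2), (6, 3), (6, 4), (6, 5), (6, 10), (6, 11), (6, 12), (6, 13), (7, 2), (7, 3), (7, 4), (7, 5), (7, 10), (7, 11), (7, 12), (7, 13)]
Holes: [(0, 2), (0, 3), (0, 4), (0, 5), (0, 10), (0, 11), (0, 12), (0, 13), (1, 2), (1, 3), (1, 4), (1, 5), (1, 10), (1, 11), (1, 12), (1, 13), (2, 2), (2, 3), (2, 4), (2, 5), (2, 10), (2, 11), (2, 12), (2, 13), (3, 2), (3, 3), (3, 4), (3, 5), (3, 10), (3, 11), (3, 12), (3, 13), (4, 2), (4, 3), (4, 4), (4, 5), (4, 10), (4, 11), (4, 12), (4, 13), (5, 2), (5, 3), (5, 4), (5, 5), (5, 10), (5, 11), (5, 12), (5, 13), (6, 2), (6, 3), (6, 4), (6, 5), (6, 10), (6, 11), (6, 12), (6, 13), (7, 2), (7, 3), (7, 4), (7, 5), (7, 10), (7, 11), (7, 12), (7, 13)]

Answer: yes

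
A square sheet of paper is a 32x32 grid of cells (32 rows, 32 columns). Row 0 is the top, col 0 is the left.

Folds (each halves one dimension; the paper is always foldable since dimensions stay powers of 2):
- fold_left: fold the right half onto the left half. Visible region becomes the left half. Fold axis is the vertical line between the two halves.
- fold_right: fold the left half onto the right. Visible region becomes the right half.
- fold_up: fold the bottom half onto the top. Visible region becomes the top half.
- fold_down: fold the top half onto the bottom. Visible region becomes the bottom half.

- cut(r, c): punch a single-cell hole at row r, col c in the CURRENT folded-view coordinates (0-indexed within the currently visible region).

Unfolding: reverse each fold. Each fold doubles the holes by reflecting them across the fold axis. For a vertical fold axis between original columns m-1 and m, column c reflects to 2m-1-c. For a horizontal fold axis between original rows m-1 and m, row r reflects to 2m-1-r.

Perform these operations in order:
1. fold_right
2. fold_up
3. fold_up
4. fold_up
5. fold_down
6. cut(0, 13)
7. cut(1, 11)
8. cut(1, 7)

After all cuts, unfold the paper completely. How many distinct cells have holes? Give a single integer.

Op 1 fold_right: fold axis v@16; visible region now rows[0,32) x cols[16,32) = 32x16
Op 2 fold_up: fold axis h@16; visible region now rows[0,16) x cols[16,32) = 16x16
Op 3 fold_up: fold axis h@8; visible region now rows[0,8) x cols[16,32) = 8x16
Op 4 fold_up: fold axis h@4; visible region now rows[0,4) x cols[16,32) = 4x16
Op 5 fold_down: fold axis h@2; visible region now rows[2,4) x cols[16,32) = 2x16
Op 6 cut(0, 13): punch at orig (2,29); cuts so far [(2, 29)]; region rows[2,4) x cols[16,32) = 2x16
Op 7 cut(1, 11): punch at orig (3,27); cuts so far [(2, 29), (3, 27)]; region rows[2,4) x cols[16,32) = 2x16
Op 8 cut(1, 7): punch at orig (3,23); cuts so far [(2, 29), (3, 23), (3, 27)]; region rows[2,4) x cols[16,32) = 2x16
Unfold 1 (reflect across h@2): 6 holes -> [(0, 23), (0, 27), (1, 29), (2, 29), (3, 23), (3, 27)]
Unfold 2 (reflect across h@4): 12 holes -> [(0, 23), (0, 27), (1, 29), (2, 29), (3, 23), (3, 27), (4, 23), (4, 27), (5, 29), (6, 29), (7, 23), (7, 27)]
Unfold 3 (reflect across h@8): 24 holes -> [(0, 23), (0, 27), (1, 29), (2, 29), (3, 23), (3, 27), (4, 23), (4, 27), (5, 29), (6, 29), (7, 23), (7, 27), (8, 23), (8, 27), (9, 29), (10, 29), (11, 23), (11, 27), (12, 23), (12, 27), (13, 29), (14, 29), (15, 23), (15, 27)]
Unfold 4 (reflect across h@16): 48 holes -> [(0, 23), (0, 27), (1, 29), (2, 29), (3, 23), (3, 27), (4, 23), (4, 27), (5, 29), (6, 29), (7, 23), (7, 27), (8, 23), (8, 27), (9, 29), (10, 29), (11, 23), (11, 27), (12, 23), (12, 27), (13, 29), (14, 29), (15, 23), (15, 27), (16, 23), (16, 27), (17, 29), (18, 29), (19, 23), (19, 27), (20, 23), (20, 27), (21, 29), (22, 29), (23, 23), (23, 27), (24, 23), (24, 27), (25, 29), (26, 29), (27, 23), (27, 27), (28, 23), (28, 27), (29, 29), (30, 29), (31, 23), (31, 27)]
Unfold 5 (reflect across v@16): 96 holes -> [(0, 4), (0, 8), (0, 23), (0, 27), (1, 2), (1, 29), (2, 2), (2, 29), (3, 4), (3, 8), (3, 23), (3, 27), (4, 4), (4, 8), (4, 23), (4, 27), (5, 2), (5, 29), (6, 2), (6, 29), (7, 4), (7, 8), (7, 23), (7, 27), (8, 4), (8, 8), (8, 23), (8, 27), (9, 2), (9, 29), (10, 2), (10, 29), (11, 4), (11, 8), (11, 23), (11, 27), (12, 4), (12, 8), (12, 23), (12, 27), (13, 2), (13, 29), (14, 2), (14, 29), (15, 4), (15, 8), (15, 23), (15, 27), (16, 4), (16, 8), (16, 23), (16, 27), (17, 2), (17, 29), (18, 2), (18, 29), (19, 4), (19, 8), (19, 23), (19, 27), (20, 4), (20, 8), (20, 23), (20, 27), (21, 2), (21, 29), (22, 2), (22, 29), (23, 4), (23, 8), (23, 23), (23, 27), (24, 4), (24, 8), (24, 23), (24, 27), (25, 2), (25, 29), (26, 2), (26, 29), (27, 4), (27, 8), (27, 23), (27, 27), (28, 4), (28, 8), (28, 23), (28, 27), (29, 2), (29, 29), (30, 2), (30, 29), (31, 4), (31, 8), (31, 23), (31, 27)]

Answer: 96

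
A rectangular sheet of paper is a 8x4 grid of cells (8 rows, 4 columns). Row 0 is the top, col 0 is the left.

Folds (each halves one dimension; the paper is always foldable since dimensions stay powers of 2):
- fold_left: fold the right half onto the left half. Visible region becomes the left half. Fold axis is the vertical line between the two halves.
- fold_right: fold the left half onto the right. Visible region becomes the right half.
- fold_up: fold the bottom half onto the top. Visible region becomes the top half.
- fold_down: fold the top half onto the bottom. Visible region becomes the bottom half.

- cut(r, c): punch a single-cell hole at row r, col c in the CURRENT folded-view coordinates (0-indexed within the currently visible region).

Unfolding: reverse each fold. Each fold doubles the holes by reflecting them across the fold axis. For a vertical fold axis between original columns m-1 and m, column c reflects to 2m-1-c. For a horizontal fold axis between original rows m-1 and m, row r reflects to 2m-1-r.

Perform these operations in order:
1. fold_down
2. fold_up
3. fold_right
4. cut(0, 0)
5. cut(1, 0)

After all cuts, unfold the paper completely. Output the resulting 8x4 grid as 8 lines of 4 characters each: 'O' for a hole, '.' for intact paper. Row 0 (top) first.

Op 1 fold_down: fold axis h@4; visible region now rows[4,8) x cols[0,4) = 4x4
Op 2 fold_up: fold axis h@6; visible region now rows[4,6) x cols[0,4) = 2x4
Op 3 fold_right: fold axis v@2; visible region now rows[4,6) x cols[2,4) = 2x2
Op 4 cut(0, 0): punch at orig (4,2); cuts so far [(4, 2)]; region rows[4,6) x cols[2,4) = 2x2
Op 5 cut(1, 0): punch at orig (5,2); cuts so far [(4, 2), (5, 2)]; region rows[4,6) x cols[2,4) = 2x2
Unfold 1 (reflect across v@2): 4 holes -> [(4, 1), (4, 2), (5, 1), (5, 2)]
Unfold 2 (reflect across h@6): 8 holes -> [(4, 1), (4, 2), (5, 1), (5, 2), (6, 1), (6, 2), (7, 1), (7, 2)]
Unfold 3 (reflect across h@4): 16 holes -> [(0, 1), (0, 2), (1, 1), (1, 2), (2, 1), (2, 2), (3, 1), (3, 2), (4, 1), (4, 2), (5, 1), (5, 2), (6, 1), (6, 2), (7, 1), (7, 2)]

Answer: .OO.
.OO.
.OO.
.OO.
.OO.
.OO.
.OO.
.OO.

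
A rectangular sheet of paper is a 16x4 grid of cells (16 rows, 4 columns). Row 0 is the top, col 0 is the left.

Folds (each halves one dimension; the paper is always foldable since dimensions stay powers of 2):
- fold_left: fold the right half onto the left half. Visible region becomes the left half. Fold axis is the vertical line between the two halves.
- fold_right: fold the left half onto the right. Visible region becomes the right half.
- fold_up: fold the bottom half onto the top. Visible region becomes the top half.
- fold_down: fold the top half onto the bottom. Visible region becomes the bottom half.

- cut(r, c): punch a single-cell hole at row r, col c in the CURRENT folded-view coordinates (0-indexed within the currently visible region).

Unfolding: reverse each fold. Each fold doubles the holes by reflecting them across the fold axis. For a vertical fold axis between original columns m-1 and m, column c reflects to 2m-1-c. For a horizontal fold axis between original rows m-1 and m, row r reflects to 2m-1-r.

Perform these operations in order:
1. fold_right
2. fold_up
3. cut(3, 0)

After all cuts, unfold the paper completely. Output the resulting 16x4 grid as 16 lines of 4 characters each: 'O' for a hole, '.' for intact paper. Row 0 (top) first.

Op 1 fold_right: fold axis v@2; visible region now rows[0,16) x cols[2,4) = 16x2
Op 2 fold_up: fold axis h@8; visible region now rows[0,8) x cols[2,4) = 8x2
Op 3 cut(3, 0): punch at orig (3,2); cuts so far [(3, 2)]; region rows[0,8) x cols[2,4) = 8x2
Unfold 1 (reflect across h@8): 2 holes -> [(3, 2), (12, 2)]
Unfold 2 (reflect across v@2): 4 holes -> [(3, 1), (3, 2), (12, 1), (12, 2)]

Answer: ....
....
....
.OO.
....
....
....
....
....
....
....
....
.OO.
....
....
....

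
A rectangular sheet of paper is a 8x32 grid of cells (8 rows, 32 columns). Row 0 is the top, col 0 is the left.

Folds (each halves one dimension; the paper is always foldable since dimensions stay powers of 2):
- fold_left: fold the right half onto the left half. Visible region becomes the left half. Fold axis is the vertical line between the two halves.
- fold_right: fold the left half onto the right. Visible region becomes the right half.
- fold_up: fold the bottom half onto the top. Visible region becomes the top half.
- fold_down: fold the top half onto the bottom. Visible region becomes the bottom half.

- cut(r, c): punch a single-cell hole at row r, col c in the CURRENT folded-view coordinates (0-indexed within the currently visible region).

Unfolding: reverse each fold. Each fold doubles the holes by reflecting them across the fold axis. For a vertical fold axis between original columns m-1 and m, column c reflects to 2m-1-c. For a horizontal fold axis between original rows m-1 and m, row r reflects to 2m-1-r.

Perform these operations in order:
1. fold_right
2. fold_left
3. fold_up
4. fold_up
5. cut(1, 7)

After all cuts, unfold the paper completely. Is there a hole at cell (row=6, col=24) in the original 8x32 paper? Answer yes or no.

Op 1 fold_right: fold axis v@16; visible region now rows[0,8) x cols[16,32) = 8x16
Op 2 fold_left: fold axis v@24; visible region now rows[0,8) x cols[16,24) = 8x8
Op 3 fold_up: fold axis h@4; visible region now rows[0,4) x cols[16,24) = 4x8
Op 4 fold_up: fold axis h@2; visible region now rows[0,2) x cols[16,24) = 2x8
Op 5 cut(1, 7): punch at orig (1,23); cuts so far [(1, 23)]; region rows[0,2) x cols[16,24) = 2x8
Unfold 1 (reflect across h@2): 2 holes -> [(1, 23), (2, 23)]
Unfold 2 (reflect across h@4): 4 holes -> [(1, 23), (2, 23), (5, 23), (6, 23)]
Unfold 3 (reflect across v@24): 8 holes -> [(1, 23), (1, 24), (2, 23), (2, 24), (5, 23), (5, 24), (6, 23), (6, 24)]
Unfold 4 (reflect across v@16): 16 holes -> [(1, 7), (1, 8), (1, 23), (1, 24), (2, 7), (2, 8), (2, 23), (2, 24), (5, 7), (5, 8), (5, 23), (5, 24), (6, 7), (6, 8), (6, 23), (6, 24)]
Holes: [(1, 7), (1, 8), (1, 23), (1, 24), (2, 7), (2, 8), (2, 23), (2, 24), (5, 7), (5, 8), (5, 23), (5, 24), (6, 7), (6, 8), (6, 23), (6, 24)]

Answer: yes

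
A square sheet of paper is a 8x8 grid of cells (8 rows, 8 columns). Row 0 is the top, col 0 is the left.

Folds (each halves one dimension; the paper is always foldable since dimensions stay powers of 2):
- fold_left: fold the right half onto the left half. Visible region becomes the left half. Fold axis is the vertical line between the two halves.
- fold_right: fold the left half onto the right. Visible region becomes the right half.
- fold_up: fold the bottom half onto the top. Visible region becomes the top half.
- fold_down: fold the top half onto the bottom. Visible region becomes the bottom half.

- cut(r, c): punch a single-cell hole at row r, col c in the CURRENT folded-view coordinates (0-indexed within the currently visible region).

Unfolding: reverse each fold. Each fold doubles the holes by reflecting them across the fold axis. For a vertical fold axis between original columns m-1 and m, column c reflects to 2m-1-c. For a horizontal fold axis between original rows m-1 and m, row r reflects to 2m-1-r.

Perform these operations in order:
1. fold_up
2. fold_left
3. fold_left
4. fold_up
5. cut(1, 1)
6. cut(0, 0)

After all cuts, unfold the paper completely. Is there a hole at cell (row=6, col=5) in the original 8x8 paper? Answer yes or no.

Answer: yes

Derivation:
Op 1 fold_up: fold axis h@4; visible region now rows[0,4) x cols[0,8) = 4x8
Op 2 fold_left: fold axis v@4; visible region now rows[0,4) x cols[0,4) = 4x4
Op 3 fold_left: fold axis v@2; visible region now rows[0,4) x cols[0,2) = 4x2
Op 4 fold_up: fold axis h@2; visible region now rows[0,2) x cols[0,2) = 2x2
Op 5 cut(1, 1): punch at orig (1,1); cuts so far [(1, 1)]; region rows[0,2) x cols[0,2) = 2x2
Op 6 cut(0, 0): punch at orig (0,0); cuts so far [(0, 0), (1, 1)]; region rows[0,2) x cols[0,2) = 2x2
Unfold 1 (reflect across h@2): 4 holes -> [(0, 0), (1, 1), (2, 1), (3, 0)]
Unfold 2 (reflect across v@2): 8 holes -> [(0, 0), (0, 3), (1, 1), (1, 2), (2, 1), (2, 2), (3, 0), (3, 3)]
Unfold 3 (reflect across v@4): 16 holes -> [(0, 0), (0, 3), (0, 4), (0, 7), (1, 1), (1, 2), (1, 5), (1, 6), (2, 1), (2, 2), (2, 5), (2, 6), (3, 0), (3, 3), (3, 4), (3, 7)]
Unfold 4 (reflect across h@4): 32 holes -> [(0, 0), (0, 3), (0, 4), (0, 7), (1, 1), (1, 2), (1, 5), (1, 6), (2, 1), (2, 2), (2, 5), (2, 6), (3, 0), (3, 3), (3, 4), (3, 7), (4, 0), (4, 3), (4, 4), (4, 7), (5, 1), (5, 2), (5, 5), (5, 6), (6, 1), (6, 2), (6, 5), (6, 6), (7, 0), (7, 3), (7, 4), (7, 7)]
Holes: [(0, 0), (0, 3), (0, 4), (0, 7), (1, 1), (1, 2), (1, 5), (1, 6), (2, 1), (2, 2), (2, 5), (2, 6), (3, 0), (3, 3), (3, 4), (3, 7), (4, 0), (4, 3), (4, 4), (4, 7), (5, 1), (5, 2), (5, 5), (5, 6), (6, 1), (6, 2), (6, 5), (6, 6), (7, 0), (7, 3), (7, 4), (7, 7)]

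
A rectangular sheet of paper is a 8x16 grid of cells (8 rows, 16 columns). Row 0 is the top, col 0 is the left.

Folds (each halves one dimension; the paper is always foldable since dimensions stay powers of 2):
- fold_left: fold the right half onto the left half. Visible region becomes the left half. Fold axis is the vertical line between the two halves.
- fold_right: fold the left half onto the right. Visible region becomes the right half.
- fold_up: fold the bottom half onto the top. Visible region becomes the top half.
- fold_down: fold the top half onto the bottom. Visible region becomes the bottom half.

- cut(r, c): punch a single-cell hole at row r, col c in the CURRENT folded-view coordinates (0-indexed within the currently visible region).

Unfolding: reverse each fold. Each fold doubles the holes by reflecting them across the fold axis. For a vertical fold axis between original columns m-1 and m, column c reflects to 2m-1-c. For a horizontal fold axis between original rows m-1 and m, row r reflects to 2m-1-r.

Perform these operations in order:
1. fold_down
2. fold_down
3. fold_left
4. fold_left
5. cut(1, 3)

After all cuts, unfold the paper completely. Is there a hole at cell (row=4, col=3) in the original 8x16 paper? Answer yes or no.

Op 1 fold_down: fold axis h@4; visible region now rows[4,8) x cols[0,16) = 4x16
Op 2 fold_down: fold axis h@6; visible region now rows[6,8) x cols[0,16) = 2x16
Op 3 fold_left: fold axis v@8; visible region now rows[6,8) x cols[0,8) = 2x8
Op 4 fold_left: fold axis v@4; visible region now rows[6,8) x cols[0,4) = 2x4
Op 5 cut(1, 3): punch at orig (7,3); cuts so far [(7, 3)]; region rows[6,8) x cols[0,4) = 2x4
Unfold 1 (reflect across v@4): 2 holes -> [(7, 3), (7, 4)]
Unfold 2 (reflect across v@8): 4 holes -> [(7, 3), (7, 4), (7, 11), (7, 12)]
Unfold 3 (reflect across h@6): 8 holes -> [(4, 3), (4, 4), (4, 11), (4, 12), (7, 3), (7, 4), (7, 11), (7, 12)]
Unfold 4 (reflect across h@4): 16 holes -> [(0, 3), (0, 4), (0, 11), (0, 12), (3, 3), (3, 4), (3, 11), (3, 12), (4, 3), (4, 4), (4, 11), (4, 12), (7, 3), (7, 4), (7, 11), (7, 12)]
Holes: [(0, 3), (0, 4), (0, 11), (0, 12), (3, 3), (3, 4), (3, 11), (3, 12), (4, 3), (4, 4), (4, 11), (4, 12), (7, 3), (7, 4), (7, 11), (7, 12)]

Answer: yes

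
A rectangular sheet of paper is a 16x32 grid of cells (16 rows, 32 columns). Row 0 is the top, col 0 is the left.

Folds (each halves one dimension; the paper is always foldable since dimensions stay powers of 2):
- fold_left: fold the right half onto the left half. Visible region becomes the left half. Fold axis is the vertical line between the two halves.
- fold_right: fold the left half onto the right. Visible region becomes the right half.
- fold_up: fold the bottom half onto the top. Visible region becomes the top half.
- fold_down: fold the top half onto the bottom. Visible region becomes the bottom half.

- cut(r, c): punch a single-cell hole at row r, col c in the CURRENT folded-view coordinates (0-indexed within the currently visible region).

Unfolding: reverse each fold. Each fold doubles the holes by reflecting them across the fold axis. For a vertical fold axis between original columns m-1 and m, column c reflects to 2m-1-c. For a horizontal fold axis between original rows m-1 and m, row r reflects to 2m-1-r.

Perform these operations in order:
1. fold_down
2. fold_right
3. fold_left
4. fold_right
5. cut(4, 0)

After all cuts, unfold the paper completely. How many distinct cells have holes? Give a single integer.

Op 1 fold_down: fold axis h@8; visible region now rows[8,16) x cols[0,32) = 8x32
Op 2 fold_right: fold axis v@16; visible region now rows[8,16) x cols[16,32) = 8x16
Op 3 fold_left: fold axis v@24; visible region now rows[8,16) x cols[16,24) = 8x8
Op 4 fold_right: fold axis v@20; visible region now rows[8,16) x cols[20,24) = 8x4
Op 5 cut(4, 0): punch at orig (12,20); cuts so far [(12, 20)]; region rows[8,16) x cols[20,24) = 8x4
Unfold 1 (reflect across v@20): 2 holes -> [(12, 19), (12, 20)]
Unfold 2 (reflect across v@24): 4 holes -> [(12, 19), (12, 20), (12, 27), (12, 28)]
Unfold 3 (reflect across v@16): 8 holes -> [(12, 3), (12, 4), (12, 11), (12, 12), (12, 19), (12, 20), (12, 27), (12, 28)]
Unfold 4 (reflect across h@8): 16 holes -> [(3, 3), (3, 4), (3, 11), (3, 12), (3, 19), (3, 20), (3, 27), (3, 28), (12, 3), (12, 4), (12, 11), (12, 12), (12, 19), (12, 20), (12, 27), (12, 28)]

Answer: 16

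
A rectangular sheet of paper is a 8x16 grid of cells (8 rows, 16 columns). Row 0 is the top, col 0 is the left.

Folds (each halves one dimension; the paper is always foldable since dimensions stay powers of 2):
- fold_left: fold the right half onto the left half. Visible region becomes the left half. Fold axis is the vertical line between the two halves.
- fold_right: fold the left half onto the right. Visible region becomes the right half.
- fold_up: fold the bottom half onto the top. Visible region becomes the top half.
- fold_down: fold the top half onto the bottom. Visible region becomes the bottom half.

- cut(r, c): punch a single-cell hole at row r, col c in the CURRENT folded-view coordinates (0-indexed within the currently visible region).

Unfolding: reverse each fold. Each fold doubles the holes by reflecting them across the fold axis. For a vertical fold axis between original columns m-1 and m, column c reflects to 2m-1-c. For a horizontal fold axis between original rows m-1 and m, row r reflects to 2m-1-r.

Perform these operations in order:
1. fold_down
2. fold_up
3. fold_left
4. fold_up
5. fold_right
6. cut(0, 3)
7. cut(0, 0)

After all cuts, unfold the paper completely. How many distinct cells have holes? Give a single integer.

Answer: 64

Derivation:
Op 1 fold_down: fold axis h@4; visible region now rows[4,8) x cols[0,16) = 4x16
Op 2 fold_up: fold axis h@6; visible region now rows[4,6) x cols[0,16) = 2x16
Op 3 fold_left: fold axis v@8; visible region now rows[4,6) x cols[0,8) = 2x8
Op 4 fold_up: fold axis h@5; visible region now rows[4,5) x cols[0,8) = 1x8
Op 5 fold_right: fold axis v@4; visible region now rows[4,5) x cols[4,8) = 1x4
Op 6 cut(0, 3): punch at orig (4,7); cuts so far [(4, 7)]; region rows[4,5) x cols[4,8) = 1x4
Op 7 cut(0, 0): punch at orig (4,4); cuts so far [(4, 4), (4, 7)]; region rows[4,5) x cols[4,8) = 1x4
Unfold 1 (reflect across v@4): 4 holes -> [(4, 0), (4, 3), (4, 4), (4, 7)]
Unfold 2 (reflect across h@5): 8 holes -> [(4, 0), (4, 3), (4, 4), (4, 7), (5, 0), (5, 3), (5, 4), (5, 7)]
Unfold 3 (reflect across v@8): 16 holes -> [(4, 0), (4, 3), (4, 4), (4, 7), (4, 8), (4, 11), (4, 12), (4, 15), (5, 0), (5, 3), (5, 4), (5, 7), (5, 8), (5, 11), (5, 12), (5, 15)]
Unfold 4 (reflect across h@6): 32 holes -> [(4, 0), (4, 3), (4, 4), (4, 7), (4, 8), (4, 11), (4, 12), (4, 15), (5, 0), (5, 3), (5, 4), (5, 7), (5, 8), (5, 11), (5, 12), (5, 15), (6, 0), (6, 3), (6, 4), (6, 7), (6, 8), (6, 11), (6, 12), (6, 15), (7, 0), (7, 3), (7, 4), (7, 7), (7, 8), (7, 11), (7, 12), (7, 15)]
Unfold 5 (reflect across h@4): 64 holes -> [(0, 0), (0, 3), (0, 4), (0, 7), (0, 8), (0, 11), (0, 12), (0, 15), (1, 0), (1, 3), (1, 4), (1, 7), (1, 8), (1, 11), (1, 12), (1, 15), (2, 0), (2, 3), (2, 4), (2, 7), (2, 8), (2, 11), (2, 12), (2, 15), (3, 0), (3, 3), (3, 4), (3, 7), (3, 8), (3, 11), (3, 12), (3, 15), (4, 0), (4, 3), (4, 4), (4, 7), (4, 8), (4, 11), (4, 12), (4, 15), (5, 0), (5, 3), (5, 4), (5, 7), (5, 8), (5, 11), (5, 12), (5, 15), (6, 0), (6, 3), (6, 4), (6, 7), (6, 8), (6, 11), (6, 12), (6, 15), (7, 0), (7, 3), (7, 4), (7, 7), (7, 8), (7, 11), (7, 12), (7, 15)]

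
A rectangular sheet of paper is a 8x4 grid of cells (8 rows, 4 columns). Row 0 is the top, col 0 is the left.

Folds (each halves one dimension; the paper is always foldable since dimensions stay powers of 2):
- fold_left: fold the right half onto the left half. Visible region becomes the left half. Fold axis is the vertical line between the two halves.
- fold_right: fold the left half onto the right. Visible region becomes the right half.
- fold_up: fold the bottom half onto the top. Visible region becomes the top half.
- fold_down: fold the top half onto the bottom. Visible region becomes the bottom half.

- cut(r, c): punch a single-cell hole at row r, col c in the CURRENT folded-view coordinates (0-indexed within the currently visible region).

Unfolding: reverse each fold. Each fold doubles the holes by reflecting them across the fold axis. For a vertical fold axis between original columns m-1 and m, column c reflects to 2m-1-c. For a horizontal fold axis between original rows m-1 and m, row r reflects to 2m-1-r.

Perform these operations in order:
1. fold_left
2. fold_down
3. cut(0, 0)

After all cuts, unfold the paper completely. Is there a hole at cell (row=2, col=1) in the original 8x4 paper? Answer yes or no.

Answer: no

Derivation:
Op 1 fold_left: fold axis v@2; visible region now rows[0,8) x cols[0,2) = 8x2
Op 2 fold_down: fold axis h@4; visible region now rows[4,8) x cols[0,2) = 4x2
Op 3 cut(0, 0): punch at orig (4,0); cuts so far [(4, 0)]; region rows[4,8) x cols[0,2) = 4x2
Unfold 1 (reflect across h@4): 2 holes -> [(3, 0), (4, 0)]
Unfold 2 (reflect across v@2): 4 holes -> [(3, 0), (3, 3), (4, 0), (4, 3)]
Holes: [(3, 0), (3, 3), (4, 0), (4, 3)]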